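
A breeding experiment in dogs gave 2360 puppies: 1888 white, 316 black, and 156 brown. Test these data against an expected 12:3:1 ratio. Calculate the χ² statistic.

44.520

Expected counts for N = 2360 under a 12:3:1 ratio (total parts = 16):
  white: 2360 × 12/16 = 1770
  black: 2360 × 3/16 = 442.5
  brown: 2360 × 1/16 = 147.5
χ² = Σ (O − E)² / E
  white: (1888 − 1770)² / 1770 = 7.8667
  black: (316 − 442.5)² / 442.5 = 36.1633
  brown: (156 − 147.5)² / 147.5 = 0.4898
χ² = 7.8667 + 36.1633 + 0.4898 = 44.5198 ≈ 44.520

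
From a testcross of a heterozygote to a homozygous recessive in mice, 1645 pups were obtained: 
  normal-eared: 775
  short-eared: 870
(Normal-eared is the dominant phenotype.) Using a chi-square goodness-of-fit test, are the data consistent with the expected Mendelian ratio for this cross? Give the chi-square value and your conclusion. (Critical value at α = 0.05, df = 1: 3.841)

A testcross of a heterozygote (Aa × aa) gives a 1:1 phenotypic ratio.
Under the 1:1 hypothesis (Σ ratio = 2, N = 1645):
  normal-eared: 1645 × 1/2 = 822.5
  short-eared: 1645 × 1/2 = 822.5
χ² = Σ (O − E)² / E
  normal-eared: (775 − 822.5)² / 822.5 = 2.7432
  short-eared: (870 − 822.5)² / 822.5 = 2.7432
χ² = 2.7432 + 2.7432 = 5.4864 ≈ 5.486
Degrees of freedom = 2 − 1 = 1; critical value at α = 0.05 is 3.841.
Since 5.486 > 3.841, we reject the null hypothesis — the data do not fit the 1:1 ratio.

5.486; not consistent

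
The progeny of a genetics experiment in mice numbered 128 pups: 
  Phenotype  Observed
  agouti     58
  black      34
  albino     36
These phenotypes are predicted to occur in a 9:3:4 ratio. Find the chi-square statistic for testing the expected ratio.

Under the 9:3:4 hypothesis (Σ ratio = 16, N = 128):
  agouti: 128 × 9/16 = 72
  black: 128 × 3/16 = 24
  albino: 128 × 4/16 = 32
χ² = Σ (O − E)² / E
  agouti: (58 − 72)² / 72 = 2.7222
  black: (34 − 24)² / 24 = 4.1667
  albino: (36 − 32)² / 32 = 0.5000
χ² = 2.7222 + 4.1667 + 0.5000 = 7.3889 ≈ 7.389

7.389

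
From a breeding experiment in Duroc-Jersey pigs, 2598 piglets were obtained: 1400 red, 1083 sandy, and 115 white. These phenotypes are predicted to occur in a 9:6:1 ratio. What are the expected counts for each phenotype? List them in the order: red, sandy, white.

The 9:6:1 ratio has 16 parts, so with N = 2598 the expected counts are:
  red: 2598 × 9/16 = 1461.375
  sandy: 2598 × 6/16 = 974.25
  white: 2598 × 1/16 = 162.375

1461.375, 974.25, 162.375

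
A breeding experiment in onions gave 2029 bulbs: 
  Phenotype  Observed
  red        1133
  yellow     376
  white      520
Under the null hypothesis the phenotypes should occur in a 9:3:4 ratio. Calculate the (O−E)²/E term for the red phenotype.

Expected counts for N = 2029 under a 9:3:4 ratio (total parts = 16):
  red: 2029 × 9/16 = 1141.3125
  yellow: 2029 × 3/16 = 380.4375
  white: 2029 × 4/16 = 507.25
Contribution of red: (1133 − 1141.3125)² / 1141.3125 = 0.0605

0.061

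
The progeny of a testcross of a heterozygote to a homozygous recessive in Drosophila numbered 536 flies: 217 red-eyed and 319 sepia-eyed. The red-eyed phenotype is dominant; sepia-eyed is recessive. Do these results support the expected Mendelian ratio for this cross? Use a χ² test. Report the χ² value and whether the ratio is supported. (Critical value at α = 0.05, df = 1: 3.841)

A testcross of a heterozygote (Aa × aa) gives a 1:1 phenotypic ratio.
Total ratio parts = 2. Expected numbers out of 536:
  red-eyed: 536 × 1/2 = 268
  sepia-eyed: 536 × 1/2 = 268
χ² = Σ (O − E)² / E
  red-eyed: (217 − 268)² / 268 = 9.7052
  sepia-eyed: (319 − 268)² / 268 = 9.7052
χ² = 9.7052 + 9.7052 = 19.4104 ≈ 19.410
Degrees of freedom = 2 − 1 = 1; critical value at α = 0.05 is 3.841.
Since 19.410 > 3.841, we reject the null hypothesis — the data do not fit the 1:1 ratio.

19.410; not consistent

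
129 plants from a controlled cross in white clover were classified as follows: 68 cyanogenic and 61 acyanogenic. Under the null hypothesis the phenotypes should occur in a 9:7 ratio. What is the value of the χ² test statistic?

The 9:7 ratio has 16 parts, so with N = 129 the expected counts are:
  cyanogenic: 129 × 9/16 = 72.5625
  acyanogenic: 129 × 7/16 = 56.4375
χ² = Σ (O − E)² / E
  cyanogenic: (68 − 72.5625)² / 72.5625 = 0.2869
  acyanogenic: (61 − 56.4375)² / 56.4375 = 0.3688
χ² = 0.2869 + 0.3688 = 0.6557 ≈ 0.656

0.656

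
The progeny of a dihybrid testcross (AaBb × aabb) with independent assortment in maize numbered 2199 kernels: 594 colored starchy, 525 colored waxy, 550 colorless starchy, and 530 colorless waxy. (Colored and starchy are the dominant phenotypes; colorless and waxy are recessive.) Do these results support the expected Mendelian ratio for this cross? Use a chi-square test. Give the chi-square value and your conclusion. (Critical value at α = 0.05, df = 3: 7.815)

5.386; consistent

A dihybrid testcross with independent assortment gives a 1:1:1:1 ratio.
Under the 1:1:1:1 hypothesis (Σ ratio = 4, N = 2199):
  colored starchy: 2199 × 1/4 = 549.75
  colored waxy: 2199 × 1/4 = 549.75
  colorless starchy: 2199 × 1/4 = 549.75
  colorless waxy: 2199 × 1/4 = 549.75
χ² = Σ (O − E)² / E
  colored starchy: (594 − 549.75)² / 549.75 = 3.5617
  colored waxy: (525 − 549.75)² / 549.75 = 1.1143
  colorless starchy: (550 − 549.75)² / 549.75 = 0.0001
  colorless waxy: (530 − 549.75)² / 549.75 = 0.7095
χ² = 3.5617 + 1.1143 + 0.0001 + 0.7095 = 5.3856 ≈ 5.386
Degrees of freedom = 4 − 1 = 3; critical value at α = 0.05 is 7.815.
Since 5.386 < 7.815, we fail to reject the null hypothesis — the data are consistent with the 1:1:1:1 ratio.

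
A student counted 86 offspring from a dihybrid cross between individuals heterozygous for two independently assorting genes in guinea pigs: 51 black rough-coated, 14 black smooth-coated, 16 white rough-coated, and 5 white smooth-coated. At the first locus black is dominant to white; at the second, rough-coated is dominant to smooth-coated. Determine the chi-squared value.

A dihybrid F₂ with independent assortment and complete dominance at both loci gives a 9:3:3:1 phenotypic ratio.
The 9:3:3:1 ratio has 16 parts, so with N = 86 the expected counts are:
  black rough-coated: 86 × 9/16 = 48.375
  black smooth-coated: 86 × 3/16 = 16.125
  white rough-coated: 86 × 3/16 = 16.125
  white smooth-coated: 86 × 1/16 = 5.375
χ² = Σ (O − E)² / E
  black rough-coated: (51 − 48.375)² / 48.375 = 0.1424
  black smooth-coated: (14 − 16.125)² / 16.125 = 0.2800
  white rough-coated: (16 − 16.125)² / 16.125 = 0.0010
  white smooth-coated: (5 − 5.375)² / 5.375 = 0.0262
χ² = 0.1424 + 0.2800 + 0.0010 + 0.0262 = 0.4496 ≈ 0.450

0.450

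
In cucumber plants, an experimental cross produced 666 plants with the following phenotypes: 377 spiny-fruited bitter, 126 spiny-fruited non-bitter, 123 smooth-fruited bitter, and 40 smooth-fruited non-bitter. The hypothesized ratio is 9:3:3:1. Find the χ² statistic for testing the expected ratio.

Under the 9:3:3:1 hypothesis (Σ ratio = 16, N = 666):
  spiny-fruited bitter: 666 × 9/16 = 374.625
  spiny-fruited non-bitter: 666 × 3/16 = 124.875
  smooth-fruited bitter: 666 × 3/16 = 124.875
  smooth-fruited non-bitter: 666 × 1/16 = 41.625
χ² = Σ (O − E)² / E
  spiny-fruited bitter: (377 − 374.625)² / 374.625 = 0.0151
  spiny-fruited non-bitter: (126 − 124.875)² / 124.875 = 0.0101
  smooth-fruited bitter: (123 − 124.875)² / 124.875 = 0.0282
  smooth-fruited non-bitter: (40 − 41.625)² / 41.625 = 0.0634
χ² = 0.0151 + 0.0101 + 0.0282 + 0.0634 = 0.1168 ≈ 0.117

0.117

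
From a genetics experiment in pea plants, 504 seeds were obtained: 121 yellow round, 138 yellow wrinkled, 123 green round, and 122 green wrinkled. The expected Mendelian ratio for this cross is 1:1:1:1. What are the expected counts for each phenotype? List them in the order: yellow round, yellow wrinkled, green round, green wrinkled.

Total ratio parts = 4. Expected numbers out of 504:
  yellow round: 504 × 1/4 = 126
  yellow wrinkled: 504 × 1/4 = 126
  green round: 504 × 1/4 = 126
  green wrinkled: 504 × 1/4 = 126

126, 126, 126, 126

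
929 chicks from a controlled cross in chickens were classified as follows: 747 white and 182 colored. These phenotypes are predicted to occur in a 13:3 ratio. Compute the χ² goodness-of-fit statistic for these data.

Total ratio parts = 16. Expected numbers out of 929:
  white: 929 × 13/16 = 754.8125
  colored: 929 × 3/16 = 174.1875
χ² = Σ (O − E)² / E
  white: (747 − 754.8125)² / 754.8125 = 0.0809
  colored: (182 − 174.1875)² / 174.1875 = 0.3504
χ² = 0.0809 + 0.3504 = 0.4313 ≈ 0.431

0.431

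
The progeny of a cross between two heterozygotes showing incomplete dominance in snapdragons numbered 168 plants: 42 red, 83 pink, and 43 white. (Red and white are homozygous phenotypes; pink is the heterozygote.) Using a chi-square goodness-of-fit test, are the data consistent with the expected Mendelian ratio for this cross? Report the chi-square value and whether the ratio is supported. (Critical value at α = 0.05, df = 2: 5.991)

With incomplete dominance, a heterozygote × heterozygote cross gives a 1:2:1 phenotypic ratio.
Total ratio parts = 4. Expected numbers out of 168:
  red: 168 × 1/4 = 42
  pink: 168 × 2/4 = 84
  white: 168 × 1/4 = 42
χ² = Σ (O − E)² / E
  red: (42 − 42)² / 42 = 0.0000
  pink: (83 − 84)² / 84 = 0.0119
  white: (43 − 42)² / 42 = 0.0238
χ² = 0.0000 + 0.0119 + 0.0238 = 0.0357 ≈ 0.036
Degrees of freedom = 3 − 1 = 2; critical value at α = 0.05 is 5.991.
Since 0.036 < 5.991, we fail to reject the null hypothesis — the data are consistent with the 1:2:1 ratio.

0.036; consistent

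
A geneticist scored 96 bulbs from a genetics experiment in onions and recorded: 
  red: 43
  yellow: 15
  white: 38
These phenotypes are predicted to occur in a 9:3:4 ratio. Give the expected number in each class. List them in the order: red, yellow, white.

Under the 9:3:4 hypothesis (Σ ratio = 16, N = 96):
  red: 96 × 9/16 = 54
  yellow: 96 × 3/16 = 18
  white: 96 × 4/16 = 24

54, 18, 24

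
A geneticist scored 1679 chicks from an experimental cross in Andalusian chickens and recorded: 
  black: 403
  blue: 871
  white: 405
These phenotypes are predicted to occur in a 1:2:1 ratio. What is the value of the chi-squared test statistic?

The 1:2:1 ratio has 4 parts, so with N = 1679 the expected counts are:
  black: 1679 × 1/4 = 419.75
  blue: 1679 × 2/4 = 839.5
  white: 1679 × 1/4 = 419.75
χ² = Σ (O − E)² / E
  black: (403 − 419.75)² / 419.75 = 0.6684
  blue: (871 − 839.5)² / 839.5 = 1.1820
  white: (405 − 419.75)² / 419.75 = 0.5183
χ² = 0.6684 + 1.1820 + 0.5183 = 2.3687 ≈ 2.369

2.369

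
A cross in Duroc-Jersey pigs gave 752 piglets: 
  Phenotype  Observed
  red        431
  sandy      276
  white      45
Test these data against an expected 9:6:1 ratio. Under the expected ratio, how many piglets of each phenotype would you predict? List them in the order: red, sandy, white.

423, 282, 47

Total ratio parts = 16. Expected numbers out of 752:
  red: 752 × 9/16 = 423
  sandy: 752 × 6/16 = 282
  white: 752 × 1/16 = 47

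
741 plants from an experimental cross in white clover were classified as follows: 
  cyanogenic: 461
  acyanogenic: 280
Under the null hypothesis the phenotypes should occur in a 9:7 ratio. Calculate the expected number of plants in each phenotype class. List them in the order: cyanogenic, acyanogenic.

416.8125, 324.1875

Under the 9:7 hypothesis (Σ ratio = 16, N = 741):
  cyanogenic: 741 × 9/16 = 416.8125
  acyanogenic: 741 × 7/16 = 324.1875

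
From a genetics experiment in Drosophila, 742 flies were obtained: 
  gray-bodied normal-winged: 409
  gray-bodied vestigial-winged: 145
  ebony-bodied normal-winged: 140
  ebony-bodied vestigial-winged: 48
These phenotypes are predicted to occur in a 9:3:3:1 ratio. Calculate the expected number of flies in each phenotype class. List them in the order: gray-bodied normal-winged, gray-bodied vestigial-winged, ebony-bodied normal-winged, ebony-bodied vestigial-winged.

Total ratio parts = 16. Expected numbers out of 742:
  gray-bodied normal-winged: 742 × 9/16 = 417.375
  gray-bodied vestigial-winged: 742 × 3/16 = 139.125
  ebony-bodied normal-winged: 742 × 3/16 = 139.125
  ebony-bodied vestigial-winged: 742 × 1/16 = 46.375

417.375, 139.125, 139.125, 46.375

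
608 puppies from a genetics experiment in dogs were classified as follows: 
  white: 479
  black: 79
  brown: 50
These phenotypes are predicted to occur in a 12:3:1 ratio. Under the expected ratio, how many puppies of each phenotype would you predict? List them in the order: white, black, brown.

456, 114, 38

Total ratio parts = 16. Expected numbers out of 608:
  white: 608 × 12/16 = 456
  black: 608 × 3/16 = 114
  brown: 608 × 1/16 = 38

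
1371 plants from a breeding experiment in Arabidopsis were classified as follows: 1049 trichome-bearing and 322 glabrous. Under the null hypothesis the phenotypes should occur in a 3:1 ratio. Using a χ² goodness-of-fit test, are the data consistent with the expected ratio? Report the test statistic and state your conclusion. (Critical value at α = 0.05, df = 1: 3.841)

The 3:1 ratio has 4 parts, so with N = 1371 the expected counts are:
  trichome-bearing: 1371 × 3/4 = 1028.25
  glabrous: 1371 × 1/4 = 342.75
χ² = Σ (O − E)² / E
  trichome-bearing: (1049 − 1028.25)² / 1028.25 = 0.4187
  glabrous: (322 − 342.75)² / 342.75 = 1.2562
χ² = 0.4187 + 1.2562 = 1.6749 ≈ 1.675
Degrees of freedom = 2 − 1 = 1; critical value at α = 0.05 is 3.841.
Since 1.675 < 3.841, we fail to reject the null hypothesis — the data are consistent with the 3:1 ratio.

1.675; consistent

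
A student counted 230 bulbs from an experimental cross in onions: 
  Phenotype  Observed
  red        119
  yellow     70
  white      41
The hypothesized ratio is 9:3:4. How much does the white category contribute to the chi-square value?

Under the 9:3:4 hypothesis (Σ ratio = 16, N = 230):
  red: 230 × 9/16 = 129.375
  yellow: 230 × 3/16 = 43.125
  white: 230 × 4/16 = 57.5
Contribution of white: (41 − 57.5)² / 57.5 = 4.7348

4.735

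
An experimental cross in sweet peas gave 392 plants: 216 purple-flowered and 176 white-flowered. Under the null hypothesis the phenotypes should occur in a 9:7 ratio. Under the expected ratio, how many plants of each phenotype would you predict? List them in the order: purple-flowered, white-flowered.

Total ratio parts = 16. Expected numbers out of 392:
  purple-flowered: 392 × 9/16 = 220.5
  white-flowered: 392 × 7/16 = 171.5

220.5, 171.5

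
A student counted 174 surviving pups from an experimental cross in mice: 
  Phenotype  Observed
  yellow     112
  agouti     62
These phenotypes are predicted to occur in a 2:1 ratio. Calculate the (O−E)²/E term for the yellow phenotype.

The 2:1 ratio has 3 parts, so with N = 174 the expected counts are:
  yellow: 174 × 2/3 = 116
  agouti: 174 × 1/3 = 58
Contribution of yellow: (112 − 116)² / 116 = 0.1379

0.138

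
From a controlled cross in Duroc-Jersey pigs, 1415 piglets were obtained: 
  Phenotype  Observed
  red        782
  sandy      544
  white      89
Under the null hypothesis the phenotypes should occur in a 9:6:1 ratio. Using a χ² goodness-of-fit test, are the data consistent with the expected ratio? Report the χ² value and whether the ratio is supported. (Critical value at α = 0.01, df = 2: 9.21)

Expected counts for N = 1415 under a 9:6:1 ratio (total parts = 16):
  red: 1415 × 9/16 = 795.9375
  sandy: 1415 × 6/16 = 530.625
  white: 1415 × 1/16 = 88.4375
χ² = Σ (O − E)² / E
  red: (782 − 795.9375)² / 795.9375 = 0.2441
  sandy: (544 − 530.625)² / 530.625 = 0.3371
  white: (89 − 88.4375)² / 88.4375 = 0.0036
χ² = 0.2441 + 0.3371 + 0.0036 = 0.5848 ≈ 0.585
Degrees of freedom = 3 − 1 = 2; critical value at α = 0.01 is 9.21.
Since 0.585 < 9.21, we fail to reject the null hypothesis — the data are consistent with the 9:6:1 ratio.

0.585; consistent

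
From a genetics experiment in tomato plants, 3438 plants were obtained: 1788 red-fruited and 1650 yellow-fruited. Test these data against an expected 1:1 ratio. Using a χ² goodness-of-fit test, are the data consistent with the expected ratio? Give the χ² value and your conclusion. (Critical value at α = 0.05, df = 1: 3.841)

Expected counts for N = 3438 under a 1:1 ratio (total parts = 2):
  red-fruited: 3438 × 1/2 = 1719
  yellow-fruited: 3438 × 1/2 = 1719
χ² = Σ (O − E)² / E
  red-fruited: (1788 − 1719)² / 1719 = 2.7696
  yellow-fruited: (1650 − 1719)² / 1719 = 2.7696
χ² = 2.7696 + 2.7696 = 5.5392 ≈ 5.539
Degrees of freedom = 2 − 1 = 1; critical value at α = 0.05 is 3.841.
Since 5.539 > 3.841, we reject the null hypothesis — the data do not fit the 1:1 ratio.

5.539; not consistent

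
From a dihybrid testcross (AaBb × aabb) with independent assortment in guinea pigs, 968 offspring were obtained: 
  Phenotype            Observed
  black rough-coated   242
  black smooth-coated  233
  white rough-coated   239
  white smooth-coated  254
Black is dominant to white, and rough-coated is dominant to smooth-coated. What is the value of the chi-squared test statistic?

0.967

A dihybrid testcross with independent assortment gives a 1:1:1:1 ratio.
The 1:1:1:1 ratio has 4 parts, so with N = 968 the expected counts are:
  black rough-coated: 968 × 1/4 = 242
  black smooth-coated: 968 × 1/4 = 242
  white rough-coated: 968 × 1/4 = 242
  white smooth-coated: 968 × 1/4 = 242
χ² = Σ (O − E)² / E
  black rough-coated: (242 − 242)² / 242 = 0.0000
  black smooth-coated: (233 − 242)² / 242 = 0.3347
  white rough-coated: (239 − 242)² / 242 = 0.0372
  white smooth-coated: (254 − 242)² / 242 = 0.5950
χ² = 0.0000 + 0.3347 + 0.0372 + 0.5950 = 0.9669 ≈ 0.967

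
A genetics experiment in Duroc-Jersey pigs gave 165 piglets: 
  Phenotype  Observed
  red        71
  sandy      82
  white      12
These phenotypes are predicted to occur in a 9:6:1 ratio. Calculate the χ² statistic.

The 9:6:1 ratio has 16 parts, so with N = 165 the expected counts are:
  red: 165 × 9/16 = 92.8125
  sandy: 165 × 6/16 = 61.875
  white: 165 × 1/16 = 10.3125
χ² = Σ (O − E)² / E
  red: (71 − 92.8125)² / 92.8125 = 5.1263
  sandy: (82 − 61.875)² / 61.875 = 6.5457
  white: (12 − 10.3125)² / 10.3125 = 0.2761
χ² = 5.1263 + 6.5457 + 0.2761 = 11.9481 ≈ 11.948

11.948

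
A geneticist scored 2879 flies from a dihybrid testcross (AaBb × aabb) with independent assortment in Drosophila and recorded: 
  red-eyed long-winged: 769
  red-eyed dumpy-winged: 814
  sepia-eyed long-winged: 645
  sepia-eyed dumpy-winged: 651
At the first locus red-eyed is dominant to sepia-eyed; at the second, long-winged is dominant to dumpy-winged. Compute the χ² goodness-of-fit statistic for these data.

30.042

A dihybrid testcross with independent assortment gives a 1:1:1:1 ratio.
The 1:1:1:1 ratio has 4 parts, so with N = 2879 the expected counts are:
  red-eyed long-winged: 2879 × 1/4 = 719.75
  red-eyed dumpy-winged: 2879 × 1/4 = 719.75
  sepia-eyed long-winged: 2879 × 1/4 = 719.75
  sepia-eyed dumpy-winged: 2879 × 1/4 = 719.75
χ² = Σ (O − E)² / E
  red-eyed long-winged: (769 − 719.75)² / 719.75 = 3.3700
  red-eyed dumpy-winged: (814 − 719.75)² / 719.75 = 12.3419
  sepia-eyed long-winged: (645 − 719.75)² / 719.75 = 7.7632
  sepia-eyed dumpy-winged: (651 − 719.75)² / 719.75 = 6.5670
χ² = 3.3700 + 12.3419 + 7.7632 + 6.5670 = 30.0421 ≈ 30.042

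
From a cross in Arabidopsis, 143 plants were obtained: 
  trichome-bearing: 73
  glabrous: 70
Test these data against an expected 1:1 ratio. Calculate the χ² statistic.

The 1:1 ratio has 2 parts, so with N = 143 the expected counts are:
  trichome-bearing: 143 × 1/2 = 71.5
  glabrous: 143 × 1/2 = 71.5
χ² = Σ (O − E)² / E
  trichome-bearing: (73 − 71.5)² / 71.5 = 0.0315
  glabrous: (70 − 71.5)² / 71.5 = 0.0315
χ² = 0.0315 + 0.0315 = 0.063

0.063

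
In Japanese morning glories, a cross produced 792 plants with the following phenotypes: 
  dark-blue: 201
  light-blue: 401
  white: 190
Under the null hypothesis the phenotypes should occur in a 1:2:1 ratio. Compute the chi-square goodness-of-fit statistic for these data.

Expected counts for N = 792 under a 1:2:1 ratio (total parts = 4):
  dark-blue: 792 × 1/4 = 198
  light-blue: 792 × 2/4 = 396
  white: 792 × 1/4 = 198
χ² = Σ (O − E)² / E
  dark-blue: (201 − 198)² / 198 = 0.0455
  light-blue: (401 − 396)² / 396 = 0.0631
  white: (190 − 198)² / 198 = 0.3232
χ² = 0.0455 + 0.0631 + 0.3232 = 0.4318 ≈ 0.432

0.432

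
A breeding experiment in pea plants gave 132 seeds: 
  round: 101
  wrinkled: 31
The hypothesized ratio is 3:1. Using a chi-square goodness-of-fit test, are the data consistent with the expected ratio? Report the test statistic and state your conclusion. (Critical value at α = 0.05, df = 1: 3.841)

0.162; consistent

Expected counts for N = 132 under a 3:1 ratio (total parts = 4):
  round: 132 × 3/4 = 99
  wrinkled: 132 × 1/4 = 33
χ² = Σ (O − E)² / E
  round: (101 − 99)² / 99 = 0.0404
  wrinkled: (31 − 33)² / 33 = 0.1212
χ² = 0.0404 + 0.1212 = 0.1616 ≈ 0.162
Degrees of freedom = 2 − 1 = 1; critical value at α = 0.05 is 3.841.
Since 0.162 < 3.841, we fail to reject the null hypothesis — the data are consistent with the 3:1 ratio.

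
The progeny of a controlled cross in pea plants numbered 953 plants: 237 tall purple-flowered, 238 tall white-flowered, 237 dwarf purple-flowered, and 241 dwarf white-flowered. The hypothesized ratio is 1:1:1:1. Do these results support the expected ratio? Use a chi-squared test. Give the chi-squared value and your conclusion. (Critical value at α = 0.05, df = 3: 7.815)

The 1:1:1:1 ratio has 4 parts, so with N = 953 the expected counts are:
  tall purple-flowered: 953 × 1/4 = 238.25
  tall white-flowered: 953 × 1/4 = 238.25
  dwarf purple-flowered: 953 × 1/4 = 238.25
  dwarf white-flowered: 953 × 1/4 = 238.25
χ² = Σ (O − E)² / E
  tall purple-flowered: (237 − 238.25)² / 238.25 = 0.0066
  tall white-flowered: (238 − 238.25)² / 238.25 = 0.0003
  dwarf purple-flowered: (237 − 238.25)² / 238.25 = 0.0066
  dwarf white-flowered: (241 − 238.25)² / 238.25 = 0.0317
χ² = 0.0066 + 0.0003 + 0.0066 + 0.0317 = 0.0452 ≈ 0.045
Degrees of freedom = 4 − 1 = 3; critical value at α = 0.05 is 7.815.
Since 0.045 < 7.815, we fail to reject the null hypothesis — the data are consistent with the 1:1:1:1 ratio.

0.045; consistent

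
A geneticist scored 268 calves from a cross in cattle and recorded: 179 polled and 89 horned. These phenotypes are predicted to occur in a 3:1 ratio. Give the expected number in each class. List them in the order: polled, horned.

201, 67

Under the 3:1 hypothesis (Σ ratio = 4, N = 268):
  polled: 268 × 3/4 = 201
  horned: 268 × 1/4 = 67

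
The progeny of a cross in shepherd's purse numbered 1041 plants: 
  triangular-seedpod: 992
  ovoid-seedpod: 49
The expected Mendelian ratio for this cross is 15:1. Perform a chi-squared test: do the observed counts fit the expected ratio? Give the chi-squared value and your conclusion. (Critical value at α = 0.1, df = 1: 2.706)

4.230; not consistent

Total ratio parts = 16. Expected numbers out of 1041:
  triangular-seedpod: 1041 × 15/16 = 975.9375
  ovoid-seedpod: 1041 × 1/16 = 65.0625
χ² = Σ (O − E)² / E
  triangular-seedpod: (992 − 975.9375)² / 975.9375 = 0.2644
  ovoid-seedpod: (49 − 65.0625)² / 65.0625 = 3.9655
χ² = 0.2644 + 3.9655 = 4.2299 ≈ 4.230
Degrees of freedom = 2 − 1 = 1; critical value at α = 0.1 is 2.706.
Since 4.230 > 2.706, we reject the null hypothesis — the data do not fit the 15:1 ratio.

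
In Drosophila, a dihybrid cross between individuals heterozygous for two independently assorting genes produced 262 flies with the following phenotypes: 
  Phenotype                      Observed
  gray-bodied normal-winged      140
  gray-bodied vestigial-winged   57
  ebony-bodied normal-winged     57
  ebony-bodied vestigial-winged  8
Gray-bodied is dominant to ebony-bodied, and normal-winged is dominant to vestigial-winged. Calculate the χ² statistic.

A dihybrid F₂ with independent assortment and complete dominance at both loci gives a 9:3:3:1 phenotypic ratio.
Expected counts for N = 262 under a 9:3:3:1 ratio (total parts = 16):
  gray-bodied normal-winged: 262 × 9/16 = 147.375
  gray-bodied vestigial-winged: 262 × 3/16 = 49.125
  ebony-bodied normal-winged: 262 × 3/16 = 49.125
  ebony-bodied vestigial-winged: 262 × 1/16 = 16.375
χ² = Σ (O − E)² / E
  gray-bodied normal-winged: (140 − 147.375)² / 147.375 = 0.3691
  gray-bodied vestigial-winged: (57 − 49.125)² / 49.125 = 1.2624
  ebony-bodied normal-winged: (57 − 49.125)² / 49.125 = 1.2624
  ebony-bodied vestigial-winged: (8 − 16.375)² / 16.375 = 4.2834
χ² = 0.3691 + 1.2624 + 1.2624 + 4.2834 = 7.1773 ≈ 7.177

7.177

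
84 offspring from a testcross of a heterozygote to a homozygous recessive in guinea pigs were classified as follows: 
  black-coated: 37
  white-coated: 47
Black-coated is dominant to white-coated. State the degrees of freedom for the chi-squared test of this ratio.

1

A testcross of a heterozygote (Aa × aa) gives a 1:1 phenotypic ratio.
A goodness-of-fit test with 2 phenotype classes has df = 2 − 1 = 1.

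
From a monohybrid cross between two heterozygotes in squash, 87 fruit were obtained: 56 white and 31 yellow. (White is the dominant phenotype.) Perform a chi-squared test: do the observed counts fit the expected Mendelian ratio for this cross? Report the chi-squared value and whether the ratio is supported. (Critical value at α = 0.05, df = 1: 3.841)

For a monohybrid cross between heterozygotes with complete dominance, the expected phenotypic ratio is 3:1.
Total ratio parts = 4. Expected numbers out of 87:
  white: 87 × 3/4 = 65.25
  yellow: 87 × 1/4 = 21.75
χ² = Σ (O − E)² / E
  white: (56 − 65.25)² / 65.25 = 1.3113
  yellow: (31 − 21.75)² / 21.75 = 3.9339
χ² = 1.3113 + 3.9339 = 5.2452 ≈ 5.245
Degrees of freedom = 2 − 1 = 1; critical value at α = 0.05 is 3.841.
Since 5.245 > 3.841, we reject the null hypothesis — the data do not fit the 3:1 ratio.

5.245; not consistent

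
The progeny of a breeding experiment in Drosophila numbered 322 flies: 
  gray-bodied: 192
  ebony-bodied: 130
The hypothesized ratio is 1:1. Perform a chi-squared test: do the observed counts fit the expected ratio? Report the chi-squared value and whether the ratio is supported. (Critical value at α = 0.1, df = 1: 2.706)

Expected counts for N = 322 under a 1:1 ratio (total parts = 2):
  gray-bodied: 322 × 1/2 = 161
  ebony-bodied: 322 × 1/2 = 161
χ² = Σ (O − E)² / E
  gray-bodied: (192 − 161)² / 161 = 5.9689
  ebony-bodied: (130 − 161)² / 161 = 5.9689
χ² = 5.9689 + 5.9689 = 11.9378 ≈ 11.938
Degrees of freedom = 2 − 1 = 1; critical value at α = 0.1 is 2.706.
Since 11.938 > 2.706, we reject the null hypothesis — the data do not fit the 1:1 ratio.

11.938; not consistent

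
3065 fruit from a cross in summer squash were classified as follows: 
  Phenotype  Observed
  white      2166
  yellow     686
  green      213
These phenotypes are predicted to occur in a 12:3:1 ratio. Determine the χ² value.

Total ratio parts = 16. Expected numbers out of 3065:
  white: 3065 × 12/16 = 2298.75
  yellow: 3065 × 3/16 = 574.6875
  green: 3065 × 1/16 = 191.5625
χ² = Σ (O − E)² / E
  white: (2166 − 2298.75)² / 2298.75 = 7.6662
  yellow: (686 − 574.6875)² / 574.6875 = 21.5604
  green: (213 − 191.5625)² / 191.5625 = 2.3990
χ² = 7.6662 + 21.5604 + 2.3990 = 31.6256 ≈ 31.626

31.626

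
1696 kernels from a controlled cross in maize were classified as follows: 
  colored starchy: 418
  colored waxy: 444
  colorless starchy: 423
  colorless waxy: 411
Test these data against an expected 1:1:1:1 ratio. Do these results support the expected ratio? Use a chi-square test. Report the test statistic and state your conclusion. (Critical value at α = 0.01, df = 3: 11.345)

1.429; consistent

Under the 1:1:1:1 hypothesis (Σ ratio = 4, N = 1696):
  colored starchy: 1696 × 1/4 = 424
  colored waxy: 1696 × 1/4 = 424
  colorless starchy: 1696 × 1/4 = 424
  colorless waxy: 1696 × 1/4 = 424
χ² = Σ (O − E)² / E
  colored starchy: (418 − 424)² / 424 = 0.0849
  colored waxy: (444 − 424)² / 424 = 0.9434
  colorless starchy: (423 − 424)² / 424 = 0.0024
  colorless waxy: (411 − 424)² / 424 = 0.3986
χ² = 0.0849 + 0.9434 + 0.0024 + 0.3986 = 1.4293 ≈ 1.429
Degrees of freedom = 4 − 1 = 3; critical value at α = 0.01 is 11.345.
Since 1.429 < 11.345, we fail to reject the null hypothesis — the data are consistent with the 1:1:1:1 ratio.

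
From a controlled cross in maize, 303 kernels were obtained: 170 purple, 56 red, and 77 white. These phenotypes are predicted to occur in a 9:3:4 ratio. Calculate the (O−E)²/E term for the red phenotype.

0.012

Total ratio parts = 16. Expected numbers out of 303:
  purple: 303 × 9/16 = 170.4375
  red: 303 × 3/16 = 56.8125
  white: 303 × 4/16 = 75.75
Contribution of red: (56 − 56.8125)² / 56.8125 = 0.0116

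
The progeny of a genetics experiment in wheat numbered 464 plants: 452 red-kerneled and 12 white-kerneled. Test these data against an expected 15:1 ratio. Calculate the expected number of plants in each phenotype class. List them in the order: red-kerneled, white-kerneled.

435, 29

The 15:1 ratio has 16 parts, so with N = 464 the expected counts are:
  red-kerneled: 464 × 15/16 = 435
  white-kerneled: 464 × 1/16 = 29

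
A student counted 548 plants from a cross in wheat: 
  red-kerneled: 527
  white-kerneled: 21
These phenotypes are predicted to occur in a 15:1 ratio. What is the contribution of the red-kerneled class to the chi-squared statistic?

Expected counts for N = 548 under a 15:1 ratio (total parts = 16):
  red-kerneled: 548 × 15/16 = 513.75
  white-kerneled: 548 × 1/16 = 34.25
Contribution of red-kerneled: (527 − 513.75)² / 513.75 = 0.3417

0.342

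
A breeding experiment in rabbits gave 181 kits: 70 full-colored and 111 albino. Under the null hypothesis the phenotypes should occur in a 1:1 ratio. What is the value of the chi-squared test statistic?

Total ratio parts = 2. Expected numbers out of 181:
  full-colored: 181 × 1/2 = 90.5
  albino: 181 × 1/2 = 90.5
χ² = Σ (O − E)² / E
  full-colored: (70 − 90.5)² / 90.5 = 4.6436
  albino: (111 − 90.5)² / 90.5 = 4.6436
χ² = 4.6436 + 4.6436 = 9.2872 ≈ 9.287

9.287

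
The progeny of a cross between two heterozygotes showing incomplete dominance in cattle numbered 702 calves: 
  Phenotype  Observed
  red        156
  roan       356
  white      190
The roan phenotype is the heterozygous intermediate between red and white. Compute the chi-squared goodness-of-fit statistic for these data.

With incomplete dominance, a heterozygote × heterozygote cross gives a 1:2:1 phenotypic ratio.
Expected counts for N = 702 under a 1:2:1 ratio (total parts = 4):
  red: 702 × 1/4 = 175.5
  roan: 702 × 2/4 = 351
  white: 702 × 1/4 = 175.5
χ² = Σ (O − E)² / E
  red: (156 − 175.5)² / 175.5 = 2.1667
  roan: (356 − 351)² / 351 = 0.0712
  white: (190 − 175.5)² / 175.5 = 1.1980
χ² = 2.1667 + 0.0712 + 1.1980 = 3.4359 ≈ 3.436

3.436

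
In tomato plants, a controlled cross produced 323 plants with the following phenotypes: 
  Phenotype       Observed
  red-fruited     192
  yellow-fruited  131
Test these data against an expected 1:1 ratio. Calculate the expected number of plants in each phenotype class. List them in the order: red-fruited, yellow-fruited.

Under the 1:1 hypothesis (Σ ratio = 2, N = 323):
  red-fruited: 323 × 1/2 = 161.5
  yellow-fruited: 323 × 1/2 = 161.5

161.5, 161.5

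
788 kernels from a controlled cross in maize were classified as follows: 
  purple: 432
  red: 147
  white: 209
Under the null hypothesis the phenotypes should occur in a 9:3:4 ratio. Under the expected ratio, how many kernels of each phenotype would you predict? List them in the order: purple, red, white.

443.25, 147.75, 197

Total ratio parts = 16. Expected numbers out of 788:
  purple: 788 × 9/16 = 443.25
  red: 788 × 3/16 = 147.75
  white: 788 × 4/16 = 197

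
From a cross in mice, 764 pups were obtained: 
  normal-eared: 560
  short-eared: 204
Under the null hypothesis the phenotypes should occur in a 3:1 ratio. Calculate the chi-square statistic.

1.180

The 3:1 ratio has 4 parts, so with N = 764 the expected counts are:
  normal-eared: 764 × 3/4 = 573
  short-eared: 764 × 1/4 = 191
χ² = Σ (O − E)² / E
  normal-eared: (560 − 573)² / 573 = 0.2949
  short-eared: (204 − 191)² / 191 = 0.8848
χ² = 0.2949 + 0.8848 = 1.1797 ≈ 1.180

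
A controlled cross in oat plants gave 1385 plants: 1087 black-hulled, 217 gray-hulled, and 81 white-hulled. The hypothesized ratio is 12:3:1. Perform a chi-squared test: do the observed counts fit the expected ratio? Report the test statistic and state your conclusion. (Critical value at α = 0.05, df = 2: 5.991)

Under the 12:3:1 hypothesis (Σ ratio = 16, N = 1385):
  black-hulled: 1385 × 12/16 = 1038.75
  gray-hulled: 1385 × 3/16 = 259.6875
  white-hulled: 1385 × 1/16 = 86.5625
χ² = Σ (O − E)² / E
  black-hulled: (1087 − 1038.75)² / 1038.75 = 2.2412
  gray-hulled: (217 − 259.6875)² / 259.6875 = 7.0170
  white-hulled: (81 − 86.5625)² / 86.5625 = 0.3574
χ² = 2.2412 + 7.0170 + 0.3574 = 9.6156 ≈ 9.616
Degrees of freedom = 3 − 1 = 2; critical value at α = 0.05 is 5.991.
Since 9.616 > 5.991, we reject the null hypothesis — the data do not fit the 12:3:1 ratio.

9.616; not consistent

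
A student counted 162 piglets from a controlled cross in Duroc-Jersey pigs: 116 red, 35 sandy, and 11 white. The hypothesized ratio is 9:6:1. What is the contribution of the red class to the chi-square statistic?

The 9:6:1 ratio has 16 parts, so with N = 162 the expected counts are:
  red: 162 × 9/16 = 91.125
  sandy: 162 × 6/16 = 60.75
  white: 162 × 1/16 = 10.125
Contribution of red: (116 − 91.125)² / 91.125 = 6.7903

6.790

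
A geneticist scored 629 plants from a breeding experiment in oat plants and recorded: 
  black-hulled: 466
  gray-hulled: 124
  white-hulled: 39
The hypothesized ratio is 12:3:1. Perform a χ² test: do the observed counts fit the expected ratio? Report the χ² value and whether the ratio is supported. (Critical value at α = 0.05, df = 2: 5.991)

0.384; consistent

Total ratio parts = 16. Expected numbers out of 629:
  black-hulled: 629 × 12/16 = 471.75
  gray-hulled: 629 × 3/16 = 117.9375
  white-hulled: 629 × 1/16 = 39.3125
χ² = Σ (O − E)² / E
  black-hulled: (466 − 471.75)² / 471.75 = 0.0701
  gray-hulled: (124 − 117.9375)² / 117.9375 = 0.3116
  white-hulled: (39 − 39.3125)² / 39.3125 = 0.0025
χ² = 0.0701 + 0.3116 + 0.0025 = 0.3842 ≈ 0.384
Degrees of freedom = 3 − 1 = 2; critical value at α = 0.05 is 5.991.
Since 0.384 < 5.991, we fail to reject the null hypothesis — the data are consistent with the 12:3:1 ratio.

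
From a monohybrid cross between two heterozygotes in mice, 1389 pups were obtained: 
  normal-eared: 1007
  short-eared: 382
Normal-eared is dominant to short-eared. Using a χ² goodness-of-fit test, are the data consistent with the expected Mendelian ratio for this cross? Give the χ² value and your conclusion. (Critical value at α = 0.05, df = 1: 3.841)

4.637; not consistent

For a monohybrid cross between heterozygotes with complete dominance, the expected phenotypic ratio is 3:1.
Total ratio parts = 4. Expected numbers out of 1389:
  normal-eared: 1389 × 3/4 = 1041.75
  short-eared: 1389 × 1/4 = 347.25
χ² = Σ (O − E)² / E
  normal-eared: (1007 − 1041.75)² / 1041.75 = 1.1592
  short-eared: (382 − 347.25)² / 347.25 = 3.4775
χ² = 1.1592 + 3.4775 = 4.6367 ≈ 4.637
Degrees of freedom = 2 − 1 = 1; critical value at α = 0.05 is 3.841.
Since 4.637 > 3.841, we reject the null hypothesis — the data do not fit the 3:1 ratio.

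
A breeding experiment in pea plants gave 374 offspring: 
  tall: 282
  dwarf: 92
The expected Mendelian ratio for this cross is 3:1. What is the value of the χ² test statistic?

0.032

The 3:1 ratio has 4 parts, so with N = 374 the expected counts are:
  tall: 374 × 3/4 = 280.5
  dwarf: 374 × 1/4 = 93.5
χ² = Σ (O − E)² / E
  tall: (282 − 280.5)² / 280.5 = 0.0080
  dwarf: (92 − 93.5)² / 93.5 = 0.0241
χ² = 0.0080 + 0.0241 = 0.0321 ≈ 0.032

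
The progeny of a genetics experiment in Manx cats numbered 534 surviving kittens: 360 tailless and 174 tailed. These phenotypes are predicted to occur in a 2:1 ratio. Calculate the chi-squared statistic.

The 2:1 ratio has 3 parts, so with N = 534 the expected counts are:
  tailless: 534 × 2/3 = 356
  tailed: 534 × 1/3 = 178
χ² = Σ (O − E)² / E
  tailless: (360 − 356)² / 356 = 0.0449
  tailed: (174 − 178)² / 178 = 0.0899
χ² = 0.0449 + 0.0899 = 0.1348 ≈ 0.135

0.135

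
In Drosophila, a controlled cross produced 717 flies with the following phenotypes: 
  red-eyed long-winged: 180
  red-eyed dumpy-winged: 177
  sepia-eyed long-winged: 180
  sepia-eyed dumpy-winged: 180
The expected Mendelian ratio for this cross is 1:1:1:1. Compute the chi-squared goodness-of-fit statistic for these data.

Under the 1:1:1:1 hypothesis (Σ ratio = 4, N = 717):
  red-eyed long-winged: 717 × 1/4 = 179.25
  red-eyed dumpy-winged: 717 × 1/4 = 179.25
  sepia-eyed long-winged: 717 × 1/4 = 179.25
  sepia-eyed dumpy-winged: 717 × 1/4 = 179.25
χ² = Σ (O − E)² / E
  red-eyed long-winged: (180 − 179.25)² / 179.25 = 0.0031
  red-eyed dumpy-winged: (177 − 179.25)² / 179.25 = 0.0282
  sepia-eyed long-winged: (180 − 179.25)² / 179.25 = 0.0031
  sepia-eyed dumpy-winged: (180 − 179.25)² / 179.25 = 0.0031
χ² = 0.0031 + 0.0282 + 0.0031 + 0.0031 = 0.0375 ≈ 0.038

0.038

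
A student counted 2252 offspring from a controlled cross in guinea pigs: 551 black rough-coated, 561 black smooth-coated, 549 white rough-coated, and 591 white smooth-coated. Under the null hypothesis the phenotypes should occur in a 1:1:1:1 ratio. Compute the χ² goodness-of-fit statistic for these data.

2.004

Under the 1:1:1:1 hypothesis (Σ ratio = 4, N = 2252):
  black rough-coated: 2252 × 1/4 = 563
  black smooth-coated: 2252 × 1/4 = 563
  white rough-coated: 2252 × 1/4 = 563
  white smooth-coated: 2252 × 1/4 = 563
χ² = Σ (O − E)² / E
  black rough-coated: (551 − 563)² / 563 = 0.2558
  black smooth-coated: (561 − 563)² / 563 = 0.0071
  white rough-coated: (549 − 563)² / 563 = 0.3481
  white smooth-coated: (591 − 563)² / 563 = 1.3925
χ² = 0.2558 + 0.0071 + 0.3481 + 1.3925 = 2.0035 ≈ 2.004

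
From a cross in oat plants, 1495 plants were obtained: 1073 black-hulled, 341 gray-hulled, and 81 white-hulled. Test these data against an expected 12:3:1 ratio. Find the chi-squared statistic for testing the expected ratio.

16.871

The 12:3:1 ratio has 16 parts, so with N = 1495 the expected counts are:
  black-hulled: 1495 × 12/16 = 1121.25
  gray-hulled: 1495 × 3/16 = 280.3125
  white-hulled: 1495 × 1/16 = 93.4375
χ² = Σ (O − E)² / E
  black-hulled: (1073 − 1121.25)² / 1121.25 = 2.0763
  gray-hulled: (341 − 280.3125)² / 280.3125 = 13.1388
  white-hulled: (81 − 93.4375)² / 93.4375 = 1.6556
χ² = 2.0763 + 13.1388 + 1.6556 = 16.8707 ≈ 16.871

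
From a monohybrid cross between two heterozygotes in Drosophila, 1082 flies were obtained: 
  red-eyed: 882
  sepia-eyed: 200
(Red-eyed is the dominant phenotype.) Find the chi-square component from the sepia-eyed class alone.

18.374

For a monohybrid cross between heterozygotes with complete dominance, the expected phenotypic ratio is 3:1.
Under the 3:1 hypothesis (Σ ratio = 4, N = 1082):
  red-eyed: 1082 × 3/4 = 811.5
  sepia-eyed: 1082 × 1/4 = 270.5
Contribution of sepia-eyed: (200 − 270.5)² / 270.5 = 18.3743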